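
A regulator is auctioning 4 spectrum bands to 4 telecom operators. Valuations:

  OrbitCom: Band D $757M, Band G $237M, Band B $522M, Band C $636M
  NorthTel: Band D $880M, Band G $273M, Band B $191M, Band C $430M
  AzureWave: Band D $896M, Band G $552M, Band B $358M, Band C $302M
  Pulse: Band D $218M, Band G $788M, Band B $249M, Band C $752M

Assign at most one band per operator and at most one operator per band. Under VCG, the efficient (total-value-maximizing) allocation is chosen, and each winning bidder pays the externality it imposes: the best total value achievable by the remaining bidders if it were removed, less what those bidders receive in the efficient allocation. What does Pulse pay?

Efficient allocation: OrbitCom→Band B ($522M), NorthTel→Band D ($880M), AzureWave→Band G ($552M), Pulse→Band C ($752M); total welfare W = $2706M.
Pulse receives Band C at value $752M, so the others get W − 752 = $1954M.
Without Pulse: best allocation of the remaining 3 bidders over all 4 bands is OrbitCom→Band C ($636M), NorthTel→Band D ($880M), AzureWave→Band G ($552M), total $2068M.
VCG payment = (others' best without Pulse) − (others' welfare with Pulse) = 2068 − 1954 = $114M.

Pulse pays $114M.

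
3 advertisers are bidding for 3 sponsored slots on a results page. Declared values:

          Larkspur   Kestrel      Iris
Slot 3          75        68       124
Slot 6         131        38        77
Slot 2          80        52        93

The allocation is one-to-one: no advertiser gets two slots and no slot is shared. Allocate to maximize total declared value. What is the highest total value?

This is a one-to-one assignment (maximum-weight bipartite matching).
Optimal: Larkspur→Slot 6 ($131), Kestrel→Slot 2 ($52), Iris→Slot 3 ($124) — total 131+52+124 = $307.
Row-greedy (each advertiser in turn takes its best remaining slot) gives $292, worse by 15.
Swapping Iris↔Larkspur (Iris→Slot 6 $77, Larkspur→Slot 3 $75) loses 103.
No other one-to-one assignment exceeds $307.

Max total: $307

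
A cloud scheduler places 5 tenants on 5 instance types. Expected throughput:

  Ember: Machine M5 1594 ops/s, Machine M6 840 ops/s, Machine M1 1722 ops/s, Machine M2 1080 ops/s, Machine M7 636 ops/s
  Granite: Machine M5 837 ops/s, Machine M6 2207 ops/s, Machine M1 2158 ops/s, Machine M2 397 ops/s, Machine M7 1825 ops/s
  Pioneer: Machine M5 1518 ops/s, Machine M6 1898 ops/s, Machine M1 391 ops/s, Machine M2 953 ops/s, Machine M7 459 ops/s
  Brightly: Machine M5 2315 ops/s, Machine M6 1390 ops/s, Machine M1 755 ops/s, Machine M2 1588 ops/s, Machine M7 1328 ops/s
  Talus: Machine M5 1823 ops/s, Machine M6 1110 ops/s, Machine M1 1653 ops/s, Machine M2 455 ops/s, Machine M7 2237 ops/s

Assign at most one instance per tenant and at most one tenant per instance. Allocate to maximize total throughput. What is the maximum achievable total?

Maximum total: 9688 ops/s

Optimal: Ember→Machine M2 (1080 ops/s), Granite→Machine M1 (2158 ops/s), Pioneer→Machine M6 (1898 ops/s), Brightly→Machine M5 (2315 ops/s), Talus→Machine M7 (2237 ops/s) — total 1080+2158+1898+2315+2237 = 9688 ops/s.
Max-entry greedy (repeatedly take the single best remaining cell) gives 9434 ops/s, worse by 254.
Checked against all permutations: 9688 ops/s is optimal.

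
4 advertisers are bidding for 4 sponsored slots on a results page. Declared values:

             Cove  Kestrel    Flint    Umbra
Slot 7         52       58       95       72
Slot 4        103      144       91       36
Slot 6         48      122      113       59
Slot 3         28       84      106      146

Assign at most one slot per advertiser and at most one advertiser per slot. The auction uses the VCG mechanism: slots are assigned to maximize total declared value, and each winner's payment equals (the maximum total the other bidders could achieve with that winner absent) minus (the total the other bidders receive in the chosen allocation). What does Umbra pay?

Efficient allocation: Cove→Slot 4 ($103), Kestrel→Slot 6 ($122), Flint→Slot 7 ($95), Umbra→Slot 3 ($146); total welfare W = $466.
Umbra receives Slot 3 at value $146, so the others get W − 146 = $320.
Without Umbra: best allocation of the remaining 3 bidders over all 4 slots is Cove→Slot 4 ($103), Kestrel→Slot 6 ($122), Flint→Slot 3 ($106), total $331.
VCG payment = (others' best without Umbra) − (others' welfare with Umbra) = 331 − 320 = $11.

Umbra pays $11.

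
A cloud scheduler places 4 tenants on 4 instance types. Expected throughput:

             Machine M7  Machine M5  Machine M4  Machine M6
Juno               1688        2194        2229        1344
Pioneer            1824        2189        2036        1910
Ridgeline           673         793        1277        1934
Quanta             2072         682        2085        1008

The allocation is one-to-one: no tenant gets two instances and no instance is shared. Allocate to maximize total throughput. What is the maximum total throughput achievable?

Optimal: Juno→Machine M4 (2229 ops/s), Pioneer→Machine M5 (2189 ops/s), Ridgeline→Machine M6 (1934 ops/s), Quanta→Machine M7 (2072 ops/s) — total 2229+2189+1934+2072 = 8424 ops/s.
Column-greedy (each instance in turn goes to its best remaining tenant) gives 8236 ops/s, worse by 188.
No other one-to-one assignment exceeds 8424 ops/s.

Maximum total: 8424 ops/s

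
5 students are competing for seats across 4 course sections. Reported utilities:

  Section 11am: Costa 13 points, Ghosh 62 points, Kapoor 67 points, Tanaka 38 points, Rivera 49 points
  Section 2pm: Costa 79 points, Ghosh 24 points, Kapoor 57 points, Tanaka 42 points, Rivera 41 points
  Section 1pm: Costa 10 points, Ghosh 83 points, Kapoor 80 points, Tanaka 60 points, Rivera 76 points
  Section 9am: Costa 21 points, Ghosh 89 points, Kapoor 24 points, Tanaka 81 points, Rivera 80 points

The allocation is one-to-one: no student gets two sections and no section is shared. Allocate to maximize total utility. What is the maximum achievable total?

Optimal: Kapoor→Section 11am (67 points), Costa→Section 2pm (79 points), Rivera→Section 1pm (76 points), Ghosh→Section 9am (89 points) — total 67+79+76+89 = 311 points.
Max-entry greedy (repeatedly take the single best remaining cell) gives 297 points, worse by 14.

Max total: 311 points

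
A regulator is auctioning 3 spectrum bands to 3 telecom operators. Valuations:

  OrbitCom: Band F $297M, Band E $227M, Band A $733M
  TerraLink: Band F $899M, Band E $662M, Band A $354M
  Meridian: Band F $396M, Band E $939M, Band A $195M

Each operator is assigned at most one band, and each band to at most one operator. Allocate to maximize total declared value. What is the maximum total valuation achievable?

Maximum total: $2571M

Optimal: OrbitCom→Band A ($733M), TerraLink→Band F ($899M), Meridian→Band E ($939M) — total 733+899+939 = $2571M.
Checked against all permutations: $2571M is optimal.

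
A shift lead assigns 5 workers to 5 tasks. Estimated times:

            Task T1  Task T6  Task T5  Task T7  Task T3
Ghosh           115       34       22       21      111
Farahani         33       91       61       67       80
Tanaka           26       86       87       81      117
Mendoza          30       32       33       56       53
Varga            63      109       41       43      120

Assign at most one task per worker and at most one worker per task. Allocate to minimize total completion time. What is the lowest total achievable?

Minimum total: 200 min

Treat this as an assignment problem: match each worker to one task.
Optimal: Ghosh→Task T7 (21 min), Farahani→Task T3 (80 min), Tanaka→Task T1 (26 min), Mendoza→Task T6 (32 min), Varga→Task T5 (41 min) — total 21+80+26+32+41 = 200 min.
Column-greedy (each task in turn goes to its cheapest remaining worker) gives 203 min, worse by 3.
Next-best assignment: Ghosh→Task T5, Farahani→Task T3, Tanaka→Task T1, Mendoza→Task T6, Varga→Task T7 = 203 min.
Every other assignment is strictly worse.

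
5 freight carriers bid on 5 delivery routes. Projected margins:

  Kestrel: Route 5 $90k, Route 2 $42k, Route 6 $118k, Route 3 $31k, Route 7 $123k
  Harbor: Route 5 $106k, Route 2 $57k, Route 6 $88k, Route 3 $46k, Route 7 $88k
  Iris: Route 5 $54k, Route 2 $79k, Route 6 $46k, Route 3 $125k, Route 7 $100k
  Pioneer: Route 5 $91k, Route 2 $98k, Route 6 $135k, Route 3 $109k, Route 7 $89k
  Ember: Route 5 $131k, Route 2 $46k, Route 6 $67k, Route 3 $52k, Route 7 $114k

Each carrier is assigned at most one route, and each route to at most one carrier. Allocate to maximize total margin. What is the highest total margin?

Optimal: Kestrel→Route 7 ($123k), Harbor→Route 2 ($57k), Iris→Route 3 ($125k), Pioneer→Route 6 ($135k), Ember→Route 5 ($131k) — total 123+57+125+135+131 = $571k.
Column-greedy (each route in turn goes to its best remaining carrier) gives $560k, worse by 11.

Max total: $571k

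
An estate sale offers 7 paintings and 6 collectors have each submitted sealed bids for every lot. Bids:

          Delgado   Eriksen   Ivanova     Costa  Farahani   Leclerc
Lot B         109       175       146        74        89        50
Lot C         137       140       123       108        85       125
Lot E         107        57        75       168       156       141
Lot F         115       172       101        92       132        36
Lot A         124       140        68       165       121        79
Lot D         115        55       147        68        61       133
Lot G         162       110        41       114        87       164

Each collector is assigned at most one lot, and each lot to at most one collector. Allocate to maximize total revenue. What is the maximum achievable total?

Max total: $944

Treat this as an assignment problem: match each collector to one lot.
Optimal: Delgado→Lot C ($137), Eriksen→Lot B ($175), Ivanova→Lot D ($147), Costa→Lot A ($165), Farahani→Lot E ($156), Leclerc→Lot G ($164) — total 137+175+147+165+156+164 = $944.
Row-greedy (each collector in turn takes its best remaining lot) gives $909, worse by 35.
Next-best assignment: Delgado→Lot C, Eriksen→Lot F, Ivanova→Lot D, Costa→Lot A, Farahani→Lot E, Leclerc→Lot G = $941.
Swapping Farahani↔Delgado (Farahani→Lot C $85, Delgado→Lot E $107) loses 101.
Every other assignment is strictly worse.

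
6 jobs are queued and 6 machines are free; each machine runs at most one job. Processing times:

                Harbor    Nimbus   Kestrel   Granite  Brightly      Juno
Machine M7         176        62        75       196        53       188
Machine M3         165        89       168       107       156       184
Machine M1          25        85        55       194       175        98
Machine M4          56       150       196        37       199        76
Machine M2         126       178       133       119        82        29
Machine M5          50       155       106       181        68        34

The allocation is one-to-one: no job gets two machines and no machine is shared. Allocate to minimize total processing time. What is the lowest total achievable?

Minimum total: 313 min

Optimal: Harbor→Machine M5 (50 min), Nimbus→Machine M3 (89 min), Kestrel→Machine M1 (55 min), Granite→Machine M4 (37 min), Brightly→Machine M7 (53 min), Juno→Machine M2 (29 min) — total 50+89+55+37+53+29 = 313 min.
Min-entry greedy (repeatedly take the single cheapest remaining cell) gives 339 min, worse by 26.
Swapping Brightly↔Juno (Brightly→Machine M2 82 min, Juno→Machine M7 188 min) adds 188.
Checked against all permutations: 313 min is optimal.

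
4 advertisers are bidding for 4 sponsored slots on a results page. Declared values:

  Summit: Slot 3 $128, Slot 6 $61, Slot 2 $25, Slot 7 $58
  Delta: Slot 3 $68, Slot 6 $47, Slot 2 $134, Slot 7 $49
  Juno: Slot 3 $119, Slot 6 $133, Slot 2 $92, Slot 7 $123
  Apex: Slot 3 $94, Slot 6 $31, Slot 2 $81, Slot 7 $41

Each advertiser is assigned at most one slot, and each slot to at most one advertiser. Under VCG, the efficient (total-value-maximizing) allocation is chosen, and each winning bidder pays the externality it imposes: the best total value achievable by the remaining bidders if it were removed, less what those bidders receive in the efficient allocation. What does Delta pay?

Delta pays $40.

Efficient allocation: Summit→Slot 3 ($128), Delta→Slot 2 ($134), Juno→Slot 6 ($133), Apex→Slot 7 ($41); total welfare W = $436.
Delta receives Slot 2 at value $134, so the others get W − 134 = $302.
Without Delta: best allocation of the remaining 3 bidders over all 4 slots is Summit→Slot 3 ($128), Juno→Slot 6 ($133), Apex→Slot 2 ($81), total $342.
VCG payment = (others' best without Delta) − (others' welfare with Delta) = 342 − 302 = $40.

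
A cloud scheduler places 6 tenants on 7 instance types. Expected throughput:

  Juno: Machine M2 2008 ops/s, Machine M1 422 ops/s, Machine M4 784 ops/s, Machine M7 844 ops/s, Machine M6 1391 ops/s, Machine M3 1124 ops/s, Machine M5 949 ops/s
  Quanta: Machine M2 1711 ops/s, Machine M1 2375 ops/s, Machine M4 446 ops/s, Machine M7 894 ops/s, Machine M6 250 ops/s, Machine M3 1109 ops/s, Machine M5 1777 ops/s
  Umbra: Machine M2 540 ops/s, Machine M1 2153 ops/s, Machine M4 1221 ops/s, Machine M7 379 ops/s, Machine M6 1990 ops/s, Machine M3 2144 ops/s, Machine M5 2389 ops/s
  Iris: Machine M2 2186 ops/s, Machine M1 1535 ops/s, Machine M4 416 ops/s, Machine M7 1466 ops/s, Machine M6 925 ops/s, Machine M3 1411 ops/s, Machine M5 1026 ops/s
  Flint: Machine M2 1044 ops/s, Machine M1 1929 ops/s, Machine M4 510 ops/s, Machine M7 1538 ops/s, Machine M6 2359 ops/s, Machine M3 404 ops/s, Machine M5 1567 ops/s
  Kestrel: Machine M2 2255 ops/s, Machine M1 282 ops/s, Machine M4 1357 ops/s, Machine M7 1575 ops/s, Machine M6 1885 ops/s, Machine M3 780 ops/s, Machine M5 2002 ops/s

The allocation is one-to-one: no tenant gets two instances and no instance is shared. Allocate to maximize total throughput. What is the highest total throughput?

Optimal: Juno→Machine M2 (2008 ops/s), Quanta→Machine M1 (2375 ops/s), Umbra→Machine M3 (2144 ops/s), Iris→Machine M7 (1466 ops/s), Flint→Machine M6 (2359 ops/s), Kestrel→Machine M5 (2002 ops/s) — total 2008+2375+2144+1466+2359+2002 = 12354 ops/s.
Row-greedy (each tenant in turn takes its best remaining instance) gives 11954 ops/s, worse by 400.
No other one-to-one assignment exceeds 12354 ops/s.

Maximum total: 12354 ops/s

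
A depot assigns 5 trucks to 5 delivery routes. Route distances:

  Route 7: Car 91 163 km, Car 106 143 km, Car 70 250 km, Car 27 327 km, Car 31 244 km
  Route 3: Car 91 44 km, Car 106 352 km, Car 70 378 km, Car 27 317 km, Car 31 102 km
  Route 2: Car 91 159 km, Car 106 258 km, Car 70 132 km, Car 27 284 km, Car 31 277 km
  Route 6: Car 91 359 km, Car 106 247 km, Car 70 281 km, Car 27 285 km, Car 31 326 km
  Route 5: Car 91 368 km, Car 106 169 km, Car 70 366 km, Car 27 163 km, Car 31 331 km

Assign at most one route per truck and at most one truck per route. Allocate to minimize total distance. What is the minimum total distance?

Minimum total: 807 km

Optimal: Car 91→Route 7 (163 km), Car 106→Route 6 (247 km), Car 70→Route 2 (132 km), Car 27→Route 5 (163 km), Car 31→Route 3 (102 km) — total 163+247+132+163+102 = 807 km.
Min-entry greedy (repeatedly take the single cheapest remaining cell) gives 808 km, worse by 1.
No other one-to-one assignment undercuts 807 km.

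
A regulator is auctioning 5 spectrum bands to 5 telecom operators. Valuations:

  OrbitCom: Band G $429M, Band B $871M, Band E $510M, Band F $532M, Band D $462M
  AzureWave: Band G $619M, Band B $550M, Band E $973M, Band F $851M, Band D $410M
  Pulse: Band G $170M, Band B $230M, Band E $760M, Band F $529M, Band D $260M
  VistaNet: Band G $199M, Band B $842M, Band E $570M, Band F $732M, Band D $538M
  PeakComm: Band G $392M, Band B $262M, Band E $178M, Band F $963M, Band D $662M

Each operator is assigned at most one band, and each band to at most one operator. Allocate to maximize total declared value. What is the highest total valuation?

This is the linear assignment problem.
Optimal: OrbitCom→Band B ($871M), AzureWave→Band G ($619M), Pulse→Band E ($760M), VistaNet→Band D ($538M), PeakComm→Band F ($963M) — total 871+619+760+538+963 = $3751M.
Row-greedy (each operator in turn takes its best remaining band) gives $3303M, worse by 448.
Next-best assignment: OrbitCom→Band D, AzureWave→Band G, Pulse→Band E, VistaNet→Band B, PeakComm→Band F = $3646M.
Swapping OrbitCom↔PeakComm (OrbitCom→Band F $532M, PeakComm→Band B $262M) loses 1040.

Max total: $3751M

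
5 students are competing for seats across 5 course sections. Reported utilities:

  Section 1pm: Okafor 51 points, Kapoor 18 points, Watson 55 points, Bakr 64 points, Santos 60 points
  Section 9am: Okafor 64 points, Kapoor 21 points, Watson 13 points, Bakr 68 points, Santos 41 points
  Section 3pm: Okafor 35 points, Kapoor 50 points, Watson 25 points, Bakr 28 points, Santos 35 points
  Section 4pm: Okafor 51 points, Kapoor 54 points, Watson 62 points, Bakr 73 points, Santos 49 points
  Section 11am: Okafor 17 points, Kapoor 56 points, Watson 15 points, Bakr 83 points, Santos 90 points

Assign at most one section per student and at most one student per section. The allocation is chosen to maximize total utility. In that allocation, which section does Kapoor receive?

Treat this as an assignment problem: match each student to one section.
Optimal: Okafor→Section 9am (64 points), Kapoor→Section 3pm (50 points), Watson→Section 1pm (55 points), Bakr→Section 4pm (73 points), Santos→Section 11am (90 points) — total 64+50+55+73+90 = 332 points.
Column-greedy (each section in turn goes to its best remaining student) gives 330 points, worse by 2.
Next-best assignment: Okafor→Section 9am, Kapoor→Section 3pm, Watson→Section 4pm, Bakr→Section 1pm, Santos→Section 11am = 330 points.
Kapoor's own top section is Section 11am (56 points), but forcing Kapoor→Section 11am and reassigning the rest optimally gives only 283 points — worse by 49.

Kapoor receives Section 3pm.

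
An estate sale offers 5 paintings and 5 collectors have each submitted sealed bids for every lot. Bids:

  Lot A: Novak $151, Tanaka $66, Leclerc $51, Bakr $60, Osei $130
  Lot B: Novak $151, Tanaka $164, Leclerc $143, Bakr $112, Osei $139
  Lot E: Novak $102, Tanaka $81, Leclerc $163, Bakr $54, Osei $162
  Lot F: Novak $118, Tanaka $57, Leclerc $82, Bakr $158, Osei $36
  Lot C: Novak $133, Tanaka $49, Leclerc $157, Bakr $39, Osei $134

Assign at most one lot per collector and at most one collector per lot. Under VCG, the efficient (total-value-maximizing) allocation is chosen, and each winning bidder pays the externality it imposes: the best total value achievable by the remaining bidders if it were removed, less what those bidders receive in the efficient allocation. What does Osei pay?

Osei pays $6.

Efficient allocation: Novak→Lot A ($151), Tanaka→Lot B ($164), Leclerc→Lot C ($157), Bakr→Lot F ($158), Osei→Lot E ($162); total welfare W = $792.
Osei receives Lot E at value $162, so the others get W − 162 = $630.
Without Osei: best allocation of the remaining 4 bidders over all 5 lots is Novak→Lot A ($151), Tanaka→Lot B ($164), Leclerc→Lot E ($163), Bakr→Lot F ($158), total $636.
VCG payment = (others' best without Osei) − (others' welfare with Osei) = 636 − 630 = $6.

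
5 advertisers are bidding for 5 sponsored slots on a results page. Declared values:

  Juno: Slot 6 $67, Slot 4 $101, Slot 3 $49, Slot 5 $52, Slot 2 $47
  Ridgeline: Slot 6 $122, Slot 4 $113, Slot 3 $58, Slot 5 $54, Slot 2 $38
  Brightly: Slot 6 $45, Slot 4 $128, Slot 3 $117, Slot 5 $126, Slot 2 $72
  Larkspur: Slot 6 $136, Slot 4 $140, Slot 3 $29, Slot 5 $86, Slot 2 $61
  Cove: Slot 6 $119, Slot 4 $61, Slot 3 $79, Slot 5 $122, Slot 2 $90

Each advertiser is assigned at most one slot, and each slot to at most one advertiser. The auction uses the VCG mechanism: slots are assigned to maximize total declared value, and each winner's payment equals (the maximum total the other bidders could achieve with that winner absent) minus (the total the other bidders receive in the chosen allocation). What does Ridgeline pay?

Ridgeline pays $50.

Efficient allocation: Juno→Slot 2 ($47), Ridgeline→Slot 6 ($122), Brightly→Slot 3 ($117), Larkspur→Slot 4 ($140), Cove→Slot 5 ($122); total welfare W = $548.
Ridgeline receives Slot 6 at value $122, so the others get W − 122 = $426.
Without Ridgeline: best allocation of the remaining 4 bidders over all 5 slots is Juno→Slot 4 ($101), Brightly→Slot 3 ($117), Larkspur→Slot 6 ($136), Cove→Slot 5 ($122), total $476.
VCG payment = (others' best without Ridgeline) − (others' welfare with Ridgeline) = 476 − 426 = $50.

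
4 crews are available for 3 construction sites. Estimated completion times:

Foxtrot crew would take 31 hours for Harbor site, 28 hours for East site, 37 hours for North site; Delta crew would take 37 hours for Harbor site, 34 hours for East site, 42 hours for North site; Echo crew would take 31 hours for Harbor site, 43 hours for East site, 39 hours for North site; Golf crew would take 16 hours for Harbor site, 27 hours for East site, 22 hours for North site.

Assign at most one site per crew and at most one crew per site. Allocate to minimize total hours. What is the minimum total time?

Treat this as an assignment problem: match each crew to one site.
Optimal: Echo crew→Harbor site (31 hours), Foxtrot crew→East site (28 hours), Golf crew→North site (22 hours) — total 31+28+22 = 81 hours.
Row-greedy (each crew in turn takes its cheapest remaining site) gives 104 hours, worse by 23.

Min total: 81 hours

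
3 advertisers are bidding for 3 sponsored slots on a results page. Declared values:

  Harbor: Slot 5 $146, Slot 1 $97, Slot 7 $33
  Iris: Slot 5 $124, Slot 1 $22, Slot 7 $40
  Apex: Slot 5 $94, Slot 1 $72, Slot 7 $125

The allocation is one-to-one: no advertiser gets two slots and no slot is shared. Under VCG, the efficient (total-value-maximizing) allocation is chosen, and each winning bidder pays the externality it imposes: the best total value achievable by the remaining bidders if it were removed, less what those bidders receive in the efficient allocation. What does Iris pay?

Efficient allocation: Harbor→Slot 1 ($97), Iris→Slot 5 ($124), Apex→Slot 7 ($125); total welfare W = $346.
Iris receives Slot 5 at value $124, so the others get W − 124 = $222.
Without Iris: best allocation of the remaining 2 bidders over all 3 slots is Harbor→Slot 5 ($146), Apex→Slot 7 ($125), total $271.
VCG payment = (others' best without Iris) − (others' welfare with Iris) = 271 − 222 = $49.

Iris pays $49.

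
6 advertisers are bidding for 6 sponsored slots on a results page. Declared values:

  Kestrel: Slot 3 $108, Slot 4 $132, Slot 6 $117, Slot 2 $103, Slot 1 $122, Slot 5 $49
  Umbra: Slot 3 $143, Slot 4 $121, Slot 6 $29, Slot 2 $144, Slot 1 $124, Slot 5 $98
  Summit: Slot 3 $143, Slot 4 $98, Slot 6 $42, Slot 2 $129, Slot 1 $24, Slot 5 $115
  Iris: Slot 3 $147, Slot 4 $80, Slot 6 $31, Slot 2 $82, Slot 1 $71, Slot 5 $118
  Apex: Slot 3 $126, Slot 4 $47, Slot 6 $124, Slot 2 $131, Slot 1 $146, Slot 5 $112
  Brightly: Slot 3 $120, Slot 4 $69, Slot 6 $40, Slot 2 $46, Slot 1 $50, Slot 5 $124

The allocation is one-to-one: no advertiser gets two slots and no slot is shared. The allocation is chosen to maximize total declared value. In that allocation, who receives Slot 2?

Summit receives Slot 2.

This is the linear assignment problem.
Optimal: Kestrel→Slot 6 ($117), Umbra→Slot 4 ($121), Summit→Slot 2 ($129), Iris→Slot 3 ($147), Apex→Slot 1 ($146), Brightly→Slot 5 ($124) — total 117+121+129+147+146+124 = $784.
Row-greedy (each advertiser in turn takes its best remaining slot) gives $723, worse by 61.
Summit's own top slot is Slot 3 ($143), but forcing Summit→Slot 3 and reassigning the rest optimally gives only $754 — worse by 30.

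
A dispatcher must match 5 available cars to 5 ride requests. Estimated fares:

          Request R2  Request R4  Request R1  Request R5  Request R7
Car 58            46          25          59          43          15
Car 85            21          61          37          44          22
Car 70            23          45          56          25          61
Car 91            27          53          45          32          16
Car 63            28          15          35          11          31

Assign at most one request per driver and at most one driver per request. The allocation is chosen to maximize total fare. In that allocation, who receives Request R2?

Optimal: Car 58→Request R1 ($59), Car 85→Request R5 ($44), Car 70→Request R7 ($61), Car 91→Request R4 ($53), Car 63→Request R2 ($28) — total 59+44+61+53+28 = $245.
Column-greedy (each request in turn goes to its best remaining driver) gives $226, worse by 19.
Next-best assignment: Car 58→Request R1, Car 85→Request R4, Car 70→Request R7, Car 91→Request R5, Car 63→Request R2 = $241.
Checked against all permutations: $245 is optimal.
Car 63's own top request is Request R1 ($35), but forcing Car 63→Request R1 and reassigning the rest optimally gives only $239 — worse by 6.

Car 63 receives Request R2.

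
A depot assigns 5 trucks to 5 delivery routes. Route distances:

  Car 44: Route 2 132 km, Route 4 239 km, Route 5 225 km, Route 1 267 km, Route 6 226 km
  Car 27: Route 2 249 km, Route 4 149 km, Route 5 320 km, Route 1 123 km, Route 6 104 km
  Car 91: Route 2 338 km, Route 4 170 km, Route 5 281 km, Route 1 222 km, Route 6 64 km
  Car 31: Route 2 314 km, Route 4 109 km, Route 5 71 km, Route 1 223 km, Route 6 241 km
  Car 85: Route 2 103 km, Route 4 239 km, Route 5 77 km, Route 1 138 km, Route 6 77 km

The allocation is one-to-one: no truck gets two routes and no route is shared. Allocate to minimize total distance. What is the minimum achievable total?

Minimum total: 505 km

Optimal: Car 44→Route 2 (132 km), Car 27→Route 1 (123 km), Car 91→Route 6 (64 km), Car 31→Route 4 (109 km), Car 85→Route 5 (77 km) — total 132+123+64+109+77 = 505 km.
Column-greedy (each route in turn goes to its cheapest remaining truck) gives 624 km, worse by 119.
Next-best assignment: Car 44→Route 2, Car 27→Route 4, Car 91→Route 6, Car 31→Route 5, Car 85→Route 1 = 554 km.
Checked against all permutations: 505 km is optimal.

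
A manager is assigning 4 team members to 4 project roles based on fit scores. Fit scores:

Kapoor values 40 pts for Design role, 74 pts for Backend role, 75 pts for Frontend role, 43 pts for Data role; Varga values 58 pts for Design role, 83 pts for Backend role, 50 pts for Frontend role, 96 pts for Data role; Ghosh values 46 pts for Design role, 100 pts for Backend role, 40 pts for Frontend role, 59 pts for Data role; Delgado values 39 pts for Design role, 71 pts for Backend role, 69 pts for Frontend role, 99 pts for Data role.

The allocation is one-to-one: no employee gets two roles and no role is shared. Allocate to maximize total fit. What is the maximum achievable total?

This is a one-to-one assignment (maximum-weight bipartite matching).
Optimal: Kapoor→Frontend role (75 pts), Varga→Design role (58 pts), Ghosh→Backend role (100 pts), Delgado→Data role (99 pts) — total 75+58+100+99 = 332 pts.
Row-greedy (each employee in turn takes its best remaining role) gives 310 pts, worse by 22.
Next-best assignment: Kapoor→Frontend role, Varga→Data role, Ghosh→Backend role, Delgado→Design role = 310 pts.
Swapping Varga↔Ghosh (Varga→Backend role 83 pts, Ghosh→Design role 46 pts) loses 29.

Maximum total: 332 pts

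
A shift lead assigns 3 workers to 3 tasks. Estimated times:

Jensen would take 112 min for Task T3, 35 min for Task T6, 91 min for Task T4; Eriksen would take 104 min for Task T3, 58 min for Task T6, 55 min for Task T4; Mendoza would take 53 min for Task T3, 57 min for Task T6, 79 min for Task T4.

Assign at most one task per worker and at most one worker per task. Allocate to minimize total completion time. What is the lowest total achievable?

Min total: 143 min

Optimal: Jensen→Task T6 (35 min), Eriksen→Task T4 (55 min), Mendoza→Task T3 (53 min) — total 35+55+53 = 143 min.
Swapping Mendoza↔Eriksen (Mendoza→Task T4 79 min, Eriksen→Task T3 104 min) adds 75.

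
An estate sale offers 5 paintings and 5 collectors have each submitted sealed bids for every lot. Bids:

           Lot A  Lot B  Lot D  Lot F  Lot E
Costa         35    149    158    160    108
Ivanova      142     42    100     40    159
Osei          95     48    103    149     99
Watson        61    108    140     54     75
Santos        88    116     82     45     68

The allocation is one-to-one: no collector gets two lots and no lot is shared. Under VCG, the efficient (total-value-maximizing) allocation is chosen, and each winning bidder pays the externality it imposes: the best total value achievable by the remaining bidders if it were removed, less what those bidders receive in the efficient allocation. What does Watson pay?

Efficient allocation: Costa→Lot B ($149), Ivanova→Lot E ($159), Osei→Lot F ($149), Watson→Lot D ($140), Santos→Lot A ($88); total welfare W = $685.
Watson receives Lot D at value $140, so the others get W − 140 = $545.
Without Watson: best allocation of the remaining 4 bidders over all 5 lots is Costa→Lot D ($158), Ivanova→Lot E ($159), Osei→Lot F ($149), Santos→Lot B ($116), total $582.
VCG payment = (others' best without Watson) − (others' welfare with Watson) = 582 − 545 = $37.

Watson pays $37.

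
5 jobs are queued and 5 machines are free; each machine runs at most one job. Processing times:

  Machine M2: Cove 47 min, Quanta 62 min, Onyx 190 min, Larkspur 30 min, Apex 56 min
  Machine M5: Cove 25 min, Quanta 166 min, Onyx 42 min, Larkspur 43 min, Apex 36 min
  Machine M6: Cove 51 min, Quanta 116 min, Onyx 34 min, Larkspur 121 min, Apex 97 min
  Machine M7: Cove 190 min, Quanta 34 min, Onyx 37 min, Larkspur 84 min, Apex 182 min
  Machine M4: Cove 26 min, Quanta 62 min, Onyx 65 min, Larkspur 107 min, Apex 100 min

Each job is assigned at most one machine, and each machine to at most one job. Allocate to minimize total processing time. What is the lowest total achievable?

This is a one-to-one assignment (minimum-cost bipartite matching).
Optimal: Cove→Machine M4 (26 min), Quanta→Machine M7 (34 min), Onyx→Machine M6 (34 min), Larkspur→Machine M2 (30 min), Apex→Machine M5 (36 min) — total 26+34+34+30+36 = 160 min.
Column-greedy (each machine in turn goes to its cheapest remaining job) gives 223 min, worse by 63.
Checked against all permutations: 160 min is optimal.

Minimum total: 160 min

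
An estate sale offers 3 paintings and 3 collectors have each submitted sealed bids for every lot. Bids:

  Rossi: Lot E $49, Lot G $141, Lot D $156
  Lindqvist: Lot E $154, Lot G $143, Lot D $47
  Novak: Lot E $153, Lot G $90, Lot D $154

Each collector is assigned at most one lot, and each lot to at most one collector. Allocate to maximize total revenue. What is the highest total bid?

Maximum total: $452

Treat this as an assignment problem: match each collector to one lot.
Optimal: Rossi→Lot D ($156), Lindqvist→Lot G ($143), Novak→Lot E ($153) — total 156+143+153 = $452.
Max-entry greedy (repeatedly take the single best remaining cell) gives $400, worse by 52.
Next-best assignment: Rossi→Lot G, Lindqvist→Lot E, Novak→Lot D = $449.
Swapping Novak↔Rossi (Novak→Lot D $154, Rossi→Lot E $49) loses 106.
Checked against all permutations: $452 is optimal.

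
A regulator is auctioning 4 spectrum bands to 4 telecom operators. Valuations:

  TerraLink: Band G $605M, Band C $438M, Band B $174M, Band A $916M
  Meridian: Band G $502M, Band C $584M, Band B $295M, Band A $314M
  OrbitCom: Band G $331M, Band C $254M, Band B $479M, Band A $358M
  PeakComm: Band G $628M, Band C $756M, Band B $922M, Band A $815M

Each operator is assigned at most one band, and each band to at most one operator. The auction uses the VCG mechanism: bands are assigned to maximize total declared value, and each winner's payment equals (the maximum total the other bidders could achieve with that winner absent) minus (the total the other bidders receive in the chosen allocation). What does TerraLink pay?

Efficient allocation: TerraLink→Band A ($916M), Meridian→Band C ($584M), OrbitCom→Band G ($331M), PeakComm→Band B ($922M); total welfare W = $2753M.
TerraLink receives Band A at value $916M, so the others get W − 916 = $1837M.
Without TerraLink: best allocation of the remaining 3 bidders over all 4 bands is Meridian→Band C ($584M), OrbitCom→Band B ($479M), PeakComm→Band A ($815M), total $1878M.
VCG payment = (others' best without TerraLink) − (others' welfare with TerraLink) = 1878 − 1837 = $41M.

TerraLink pays $41M.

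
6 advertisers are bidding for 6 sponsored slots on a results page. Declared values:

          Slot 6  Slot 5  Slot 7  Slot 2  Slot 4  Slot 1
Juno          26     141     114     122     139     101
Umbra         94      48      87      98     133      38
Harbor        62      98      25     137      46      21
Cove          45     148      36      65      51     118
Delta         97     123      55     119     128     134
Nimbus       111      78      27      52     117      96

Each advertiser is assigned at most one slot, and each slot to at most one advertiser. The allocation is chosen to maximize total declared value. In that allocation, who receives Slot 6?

Optimal: Juno→Slot 7 ($114), Umbra→Slot 4 ($133), Harbor→Slot 2 ($137), Cove→Slot 5 ($148), Delta→Slot 1 ($134), Nimbus→Slot 6 ($111) — total 114+133+137+148+134+111 = $777.
Row-greedy (each advertiser in turn takes its best remaining slot) gives $653, worse by 124.
Next-best assignment: Juno→Slot 4, Umbra→Slot 7, Harbor→Slot 2, Cove→Slot 5, Delta→Slot 1, Nimbus→Slot 6 = $756.
Checked against all permutations: $777 is optimal.
Nimbus's own top slot is Slot 4 ($117), but forcing Nimbus→Slot 4 and reassigning the rest optimally gives only $744 — worse by 33.

Nimbus receives Slot 6.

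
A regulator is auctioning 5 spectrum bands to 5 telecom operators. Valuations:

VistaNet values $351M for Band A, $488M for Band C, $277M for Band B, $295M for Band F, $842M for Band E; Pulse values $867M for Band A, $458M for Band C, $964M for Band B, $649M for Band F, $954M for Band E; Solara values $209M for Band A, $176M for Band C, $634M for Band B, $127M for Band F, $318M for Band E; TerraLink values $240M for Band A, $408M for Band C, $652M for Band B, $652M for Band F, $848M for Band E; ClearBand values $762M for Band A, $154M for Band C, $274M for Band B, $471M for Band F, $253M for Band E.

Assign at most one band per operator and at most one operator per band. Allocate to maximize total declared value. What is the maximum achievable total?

Optimal: VistaNet→Band C ($488M), Pulse→Band E ($954M), Solara→Band B ($634M), TerraLink→Band F ($652M), ClearBand→Band A ($762M) — total 488+954+634+652+762 = $3490M.
Next-best assignment: VistaNet→Band E, Pulse→Band B, Solara→Band C, TerraLink→Band F, ClearBand→Band A = $3396M.
Swapping VistaNet↔Solara (VistaNet→Band B $277M, Solara→Band C $176M) loses 669.
Checked against all permutations: $3490M is optimal.

Max total: $3490M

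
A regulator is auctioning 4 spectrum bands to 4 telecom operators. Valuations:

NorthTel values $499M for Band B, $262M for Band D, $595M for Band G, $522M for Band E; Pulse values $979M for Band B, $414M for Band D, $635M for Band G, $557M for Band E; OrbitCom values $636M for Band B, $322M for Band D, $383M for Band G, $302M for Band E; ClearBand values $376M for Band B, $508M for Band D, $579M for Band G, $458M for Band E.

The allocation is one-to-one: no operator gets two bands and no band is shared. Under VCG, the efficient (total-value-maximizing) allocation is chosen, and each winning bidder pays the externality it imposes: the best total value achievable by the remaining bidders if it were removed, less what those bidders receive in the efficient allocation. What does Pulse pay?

Pulse pays $316M.

Efficient allocation: NorthTel→Band E ($522M), Pulse→Band B ($979M), OrbitCom→Band D ($322M), ClearBand→Band G ($579M); total welfare W = $2402M.
Pulse receives Band B at value $979M, so the others get W − 979 = $1423M.
Without Pulse: best allocation of the remaining 3 bidders over all 4 bands is NorthTel→Band G ($595M), OrbitCom→Band B ($636M), ClearBand→Band D ($508M), total $1739M.
VCG payment = (others' best without Pulse) − (others' welfare with Pulse) = 1739 − 1423 = $316M.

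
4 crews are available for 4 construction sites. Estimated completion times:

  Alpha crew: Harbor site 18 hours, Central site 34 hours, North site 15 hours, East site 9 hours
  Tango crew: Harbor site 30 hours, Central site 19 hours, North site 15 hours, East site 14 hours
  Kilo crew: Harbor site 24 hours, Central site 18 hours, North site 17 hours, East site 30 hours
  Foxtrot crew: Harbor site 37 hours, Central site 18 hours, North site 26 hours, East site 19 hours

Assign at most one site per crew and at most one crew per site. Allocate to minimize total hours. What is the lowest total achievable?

Optimal: Alpha crew→East site (9 hours), Tango crew→North site (15 hours), Kilo crew→Harbor site (24 hours), Foxtrot crew→Central site (18 hours) — total 9+15+24+18 = 66 hours.
Swapping Foxtrot crew↔Alpha crew (Foxtrot crew→East site 19 hours, Alpha crew→Central site 34 hours) adds 26.
No other one-to-one assignment undercuts 66 hours.

Min total: 66 hours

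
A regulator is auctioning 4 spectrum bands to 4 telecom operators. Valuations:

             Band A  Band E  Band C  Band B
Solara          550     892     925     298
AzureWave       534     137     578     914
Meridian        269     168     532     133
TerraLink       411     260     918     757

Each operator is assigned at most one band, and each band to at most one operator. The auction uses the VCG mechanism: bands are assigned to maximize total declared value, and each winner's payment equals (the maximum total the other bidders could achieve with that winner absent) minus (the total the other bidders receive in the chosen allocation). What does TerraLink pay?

Efficient allocation: Solara→Band E ($892M), AzureWave→Band B ($914M), Meridian→Band A ($269M), TerraLink→Band C ($918M); total welfare W = $2993M.
TerraLink receives Band C at value $918M, so the others get W − 918 = $2075M.
Without TerraLink: best allocation of the remaining 3 bidders over all 4 bands is Solara→Band E ($892M), AzureWave→Band B ($914M), Meridian→Band C ($532M), total $2338M.
VCG payment = (others' best without TerraLink) − (others' welfare with TerraLink) = 2338 − 2075 = $263M.

TerraLink pays $263M.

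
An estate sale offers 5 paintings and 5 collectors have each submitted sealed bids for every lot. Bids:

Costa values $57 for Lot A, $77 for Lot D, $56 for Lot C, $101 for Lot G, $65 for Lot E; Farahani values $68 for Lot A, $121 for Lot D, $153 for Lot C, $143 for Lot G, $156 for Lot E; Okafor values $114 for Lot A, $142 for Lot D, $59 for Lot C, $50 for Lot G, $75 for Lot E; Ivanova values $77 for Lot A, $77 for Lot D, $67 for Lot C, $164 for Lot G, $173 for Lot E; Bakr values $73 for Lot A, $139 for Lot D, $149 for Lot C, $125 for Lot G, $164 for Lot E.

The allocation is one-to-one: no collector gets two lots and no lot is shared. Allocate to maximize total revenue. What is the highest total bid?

Maximum total: $680

This is a one-to-one assignment (maximum-weight bipartite matching).
Optimal: Costa→Lot A ($57), Farahani→Lot C ($153), Okafor→Lot D ($142), Ivanova→Lot G ($164), Bakr→Lot E ($164) — total 57+153+142+164+164 = $680.
Column-greedy (each lot in turn goes to its best remaining collector) gives $635, worse by 45.
Checked against all permutations: $680 is optimal.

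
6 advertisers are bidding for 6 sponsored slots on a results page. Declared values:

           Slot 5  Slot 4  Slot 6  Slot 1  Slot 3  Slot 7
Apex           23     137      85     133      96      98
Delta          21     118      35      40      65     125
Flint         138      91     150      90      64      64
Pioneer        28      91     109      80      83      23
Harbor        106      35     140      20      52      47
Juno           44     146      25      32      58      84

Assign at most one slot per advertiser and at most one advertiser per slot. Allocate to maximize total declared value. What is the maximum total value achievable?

Max total: $765

Treat this as an assignment problem: match each advertiser to one slot.
Optimal: Apex→Slot 1 ($133), Delta→Slot 7 ($125), Flint→Slot 5 ($138), Pioneer→Slot 3 ($83), Harbor→Slot 6 ($140), Juno→Slot 4 ($146) — total 133+125+138+83+140+146 = $765.
Row-greedy (each advertiser in turn takes its best remaining slot) gives $633, worse by 132.
Swapping Apex↔Flint (Apex→Slot 5 $23, Flint→Slot 1 $90) loses 158.
Checked against all permutations: $765 is optimal.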